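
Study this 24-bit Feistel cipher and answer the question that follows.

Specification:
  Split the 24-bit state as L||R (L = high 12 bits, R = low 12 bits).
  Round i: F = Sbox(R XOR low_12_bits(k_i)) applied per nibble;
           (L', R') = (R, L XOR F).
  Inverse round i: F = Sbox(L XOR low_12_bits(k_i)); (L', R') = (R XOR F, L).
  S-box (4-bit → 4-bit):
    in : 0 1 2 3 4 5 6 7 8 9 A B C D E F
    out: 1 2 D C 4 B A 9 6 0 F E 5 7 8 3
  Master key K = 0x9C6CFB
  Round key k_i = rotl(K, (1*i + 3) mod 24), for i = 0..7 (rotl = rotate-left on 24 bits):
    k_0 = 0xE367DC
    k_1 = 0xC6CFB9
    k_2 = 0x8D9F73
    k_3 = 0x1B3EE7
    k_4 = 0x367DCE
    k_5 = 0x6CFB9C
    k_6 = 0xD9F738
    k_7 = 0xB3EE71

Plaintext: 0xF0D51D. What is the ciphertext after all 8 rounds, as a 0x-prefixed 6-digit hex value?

s_0 = plaintext = 0xF0D51D
s_1 = Round(s_0, k_0) = 0x51D25F
s_2 = Round(s_1, k_1) = 0x25F297
s_3 = Round(s_2, k_2) = 0x2975DB
s_4 = Round(s_3, k_3) = 0x5DBC52
s_5 = Round(s_4, k_4) = 0xC527DE
s_6 = Round(s_5, k_5) = 0x7DE91F
s_7 = Round(s_6, k_6) = 0x91FF07
s_8 = Round(s_7, k_7) = 0xF07B85

0xF07B85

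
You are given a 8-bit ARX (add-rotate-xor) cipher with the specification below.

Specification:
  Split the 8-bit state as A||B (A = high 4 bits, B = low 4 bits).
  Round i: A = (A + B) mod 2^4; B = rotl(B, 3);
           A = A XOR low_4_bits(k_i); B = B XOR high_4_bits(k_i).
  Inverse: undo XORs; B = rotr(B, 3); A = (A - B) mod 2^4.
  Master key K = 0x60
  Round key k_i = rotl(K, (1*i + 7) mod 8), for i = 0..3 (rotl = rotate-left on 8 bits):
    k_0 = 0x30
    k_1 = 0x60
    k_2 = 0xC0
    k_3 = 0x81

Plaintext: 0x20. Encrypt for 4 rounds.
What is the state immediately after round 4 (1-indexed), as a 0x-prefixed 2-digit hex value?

0x61

s_0 = plaintext = 0x20
s_1 = Round(s_0, k_0) = 0x23
s_2 = Round(s_1, k_1) = 0x5F
s_3 = Round(s_2, k_2) = 0x43
s_4 = Round(s_3, k_3) = 0x61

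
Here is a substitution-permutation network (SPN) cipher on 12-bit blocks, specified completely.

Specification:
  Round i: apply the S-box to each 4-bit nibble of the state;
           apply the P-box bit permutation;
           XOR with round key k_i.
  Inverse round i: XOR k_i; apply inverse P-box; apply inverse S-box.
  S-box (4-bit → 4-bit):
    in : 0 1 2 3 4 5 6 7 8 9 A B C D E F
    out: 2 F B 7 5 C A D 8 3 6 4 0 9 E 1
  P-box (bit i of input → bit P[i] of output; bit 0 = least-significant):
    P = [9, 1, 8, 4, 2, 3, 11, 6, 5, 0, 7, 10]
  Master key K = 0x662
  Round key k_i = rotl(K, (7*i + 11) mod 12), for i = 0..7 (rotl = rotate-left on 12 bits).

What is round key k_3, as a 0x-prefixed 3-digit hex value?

0x266

K = 0x662
k_0 = rotl(K, (7*0+11) mod 12) = rotl(K, 11) = 0x331
k_1 = rotl(K, (7*1+11) mod 12) = rotl(K, 6) = 0x899
k_2 = rotl(K, (7*2+11) mod 12) = rotl(K, 1) = 0xCC4
k_3 = rotl(K, (7*3+11) mod 12) = rotl(K, 8) = 0x266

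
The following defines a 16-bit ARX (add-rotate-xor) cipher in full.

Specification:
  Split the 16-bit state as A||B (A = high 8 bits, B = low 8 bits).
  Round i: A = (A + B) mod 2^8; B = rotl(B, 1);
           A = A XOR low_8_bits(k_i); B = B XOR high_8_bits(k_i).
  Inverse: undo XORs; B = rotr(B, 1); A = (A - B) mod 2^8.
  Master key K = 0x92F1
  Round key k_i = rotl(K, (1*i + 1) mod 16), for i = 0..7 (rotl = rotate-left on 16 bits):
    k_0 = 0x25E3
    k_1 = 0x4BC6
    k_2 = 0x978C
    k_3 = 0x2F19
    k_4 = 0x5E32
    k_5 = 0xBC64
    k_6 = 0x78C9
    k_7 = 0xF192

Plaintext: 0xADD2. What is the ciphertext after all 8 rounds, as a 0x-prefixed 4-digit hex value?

0xBF93

s_0 = plaintext = 0xADD2
s_1 = Round(s_0, k_0) = 0x9C80
s_2 = Round(s_1, k_1) = 0xDA4A
s_3 = Round(s_2, k_2) = 0xA803
s_4 = Round(s_3, k_3) = 0xB229
s_5 = Round(s_4, k_4) = 0xE90C
s_6 = Round(s_5, k_5) = 0x91A4
s_7 = Round(s_6, k_6) = 0xFC31
s_8 = Round(s_7, k_7) = 0xBF93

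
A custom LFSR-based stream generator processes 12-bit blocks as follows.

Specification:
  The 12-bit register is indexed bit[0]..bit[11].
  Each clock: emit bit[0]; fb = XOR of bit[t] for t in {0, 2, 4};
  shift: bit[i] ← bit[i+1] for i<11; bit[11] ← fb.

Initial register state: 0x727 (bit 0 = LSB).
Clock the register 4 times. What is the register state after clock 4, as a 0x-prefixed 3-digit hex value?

reg_0 = 0x727
clock 1: out=1, reg = 0x393
clock 2: out=1, reg = 0x1C9
clock 3: out=1, reg = 0x8E4
clock 4: out=0, reg = 0xC72

0xC72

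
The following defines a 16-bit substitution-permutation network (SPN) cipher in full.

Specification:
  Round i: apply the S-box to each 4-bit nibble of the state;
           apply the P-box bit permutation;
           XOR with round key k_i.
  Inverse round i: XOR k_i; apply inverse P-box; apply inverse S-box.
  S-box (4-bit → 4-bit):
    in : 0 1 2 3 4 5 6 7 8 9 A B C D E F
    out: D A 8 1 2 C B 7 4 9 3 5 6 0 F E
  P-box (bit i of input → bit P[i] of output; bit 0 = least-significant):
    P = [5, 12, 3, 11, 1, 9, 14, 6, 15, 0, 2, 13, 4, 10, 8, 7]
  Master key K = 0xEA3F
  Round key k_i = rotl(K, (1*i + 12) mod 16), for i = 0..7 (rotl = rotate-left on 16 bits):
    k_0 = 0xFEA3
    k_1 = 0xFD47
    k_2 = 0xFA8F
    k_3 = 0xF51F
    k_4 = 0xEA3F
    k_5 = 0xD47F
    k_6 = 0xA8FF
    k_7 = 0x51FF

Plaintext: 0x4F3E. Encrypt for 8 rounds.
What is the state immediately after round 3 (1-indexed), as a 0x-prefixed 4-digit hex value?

s_0 = plaintext = 0x4F3E
s_1 = Round(s_0, k_0) = 0xC28C
s_2 = Round(s_1, k_1) = 0x884F
s_3 = Round(s_2, k_2) = 0xE183
s_4 = Round(s_3, k_3) = 0x90AE
s_5 = Round(s_4, k_4) = 0x5081
s_6 = Round(s_5, k_5) = 0x2DFB
s_7 = Round(s_6, k_6) = 0xEA17
s_8 = Round(s_7, k_7) = 0xC606

0xE183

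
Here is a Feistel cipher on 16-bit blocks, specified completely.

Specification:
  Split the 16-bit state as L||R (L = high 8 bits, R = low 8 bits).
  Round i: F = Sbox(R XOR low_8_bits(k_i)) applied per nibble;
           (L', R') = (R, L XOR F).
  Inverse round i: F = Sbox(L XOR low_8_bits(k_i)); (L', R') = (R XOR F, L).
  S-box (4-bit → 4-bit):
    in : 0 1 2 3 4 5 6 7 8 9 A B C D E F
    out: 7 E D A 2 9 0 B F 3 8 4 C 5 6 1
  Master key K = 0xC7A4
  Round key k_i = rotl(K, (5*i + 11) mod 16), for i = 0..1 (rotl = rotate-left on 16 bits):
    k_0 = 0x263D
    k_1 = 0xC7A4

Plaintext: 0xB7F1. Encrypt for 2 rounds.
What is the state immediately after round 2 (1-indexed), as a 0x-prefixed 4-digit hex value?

s_0 = plaintext = 0xB7F1
s_1 = Round(s_0, k_0) = 0xF17B
s_2 = Round(s_1, k_1) = 0x7BA0

0x7BA0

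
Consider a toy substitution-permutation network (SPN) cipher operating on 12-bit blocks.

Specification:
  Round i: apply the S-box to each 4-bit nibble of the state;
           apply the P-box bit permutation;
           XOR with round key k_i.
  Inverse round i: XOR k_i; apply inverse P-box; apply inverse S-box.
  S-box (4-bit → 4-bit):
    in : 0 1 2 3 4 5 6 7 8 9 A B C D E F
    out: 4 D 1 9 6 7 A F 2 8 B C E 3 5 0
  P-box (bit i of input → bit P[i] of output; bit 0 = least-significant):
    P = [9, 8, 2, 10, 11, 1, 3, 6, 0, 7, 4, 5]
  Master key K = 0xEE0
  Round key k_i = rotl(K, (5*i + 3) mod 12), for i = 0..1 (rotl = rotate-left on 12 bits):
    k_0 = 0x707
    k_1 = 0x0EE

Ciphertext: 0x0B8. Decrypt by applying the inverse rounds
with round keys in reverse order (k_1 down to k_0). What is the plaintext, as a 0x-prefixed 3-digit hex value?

s_0 = ciphertext = 0x0B8
s_1 = InvRound(s_0, k_1) = 0x060
s_2 = InvRound(s_1, k_0) = 0x367

0x367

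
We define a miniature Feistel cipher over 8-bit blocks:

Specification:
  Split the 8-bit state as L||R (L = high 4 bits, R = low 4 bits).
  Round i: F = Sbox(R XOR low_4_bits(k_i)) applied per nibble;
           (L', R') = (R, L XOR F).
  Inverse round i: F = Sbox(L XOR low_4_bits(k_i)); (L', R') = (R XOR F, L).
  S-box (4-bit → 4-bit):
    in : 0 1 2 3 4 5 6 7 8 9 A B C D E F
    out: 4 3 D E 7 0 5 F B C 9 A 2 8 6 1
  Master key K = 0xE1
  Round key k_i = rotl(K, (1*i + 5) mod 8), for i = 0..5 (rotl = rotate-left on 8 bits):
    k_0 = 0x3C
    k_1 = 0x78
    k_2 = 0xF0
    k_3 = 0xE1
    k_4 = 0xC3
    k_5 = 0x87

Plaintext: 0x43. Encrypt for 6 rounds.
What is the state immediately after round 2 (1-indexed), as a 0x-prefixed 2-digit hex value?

0x5B

s_0 = plaintext = 0x43
s_1 = Round(s_0, k_0) = 0x35
s_2 = Round(s_1, k_1) = 0x5B
s_3 = Round(s_2, k_2) = 0xBF
s_4 = Round(s_3, k_3) = 0xFD
s_5 = Round(s_4, k_4) = 0xD9
s_6 = Round(s_5, k_5) = 0x9B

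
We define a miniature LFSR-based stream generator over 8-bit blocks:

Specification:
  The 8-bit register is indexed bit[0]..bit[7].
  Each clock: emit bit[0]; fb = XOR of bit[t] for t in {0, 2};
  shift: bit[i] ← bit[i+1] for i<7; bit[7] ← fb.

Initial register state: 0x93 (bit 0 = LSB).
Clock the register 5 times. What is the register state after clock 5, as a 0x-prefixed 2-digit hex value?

0xBC

reg_0 = 0x93
clock 1: out=1, reg = 0xC9
clock 2: out=1, reg = 0xE4
clock 3: out=0, reg = 0xF2
clock 4: out=0, reg = 0x79
clock 5: out=1, reg = 0xBC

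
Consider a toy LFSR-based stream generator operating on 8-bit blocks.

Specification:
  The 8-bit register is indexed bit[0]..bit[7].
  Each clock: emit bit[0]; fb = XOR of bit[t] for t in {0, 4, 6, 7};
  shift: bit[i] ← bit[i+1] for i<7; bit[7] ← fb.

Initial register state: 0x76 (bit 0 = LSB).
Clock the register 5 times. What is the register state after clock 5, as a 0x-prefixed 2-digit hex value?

0x83

reg_0 = 0x76
clock 1: out=0, reg = 0x3B
clock 2: out=1, reg = 0x1D
clock 3: out=1, reg = 0x0E
clock 4: out=0, reg = 0x07
clock 5: out=1, reg = 0x83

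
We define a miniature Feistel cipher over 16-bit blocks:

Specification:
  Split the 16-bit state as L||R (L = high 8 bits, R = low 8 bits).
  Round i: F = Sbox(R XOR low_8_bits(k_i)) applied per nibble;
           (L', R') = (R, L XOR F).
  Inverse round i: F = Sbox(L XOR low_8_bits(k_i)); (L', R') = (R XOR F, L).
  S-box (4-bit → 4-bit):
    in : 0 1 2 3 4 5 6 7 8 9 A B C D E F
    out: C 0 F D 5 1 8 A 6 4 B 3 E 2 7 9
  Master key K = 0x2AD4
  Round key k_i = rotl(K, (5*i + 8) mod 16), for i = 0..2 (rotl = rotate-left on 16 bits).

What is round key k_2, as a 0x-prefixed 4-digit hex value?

K = 0x2AD4
k_0 = rotl(K, (5*0+8) mod 16) = rotl(K, 8) = 0xD42A
k_1 = rotl(K, (5*1+8) mod 16) = rotl(K, 13) = 0x855A
k_2 = rotl(K, (5*2+8) mod 16) = rotl(K, 2) = 0xAB50

0xAB50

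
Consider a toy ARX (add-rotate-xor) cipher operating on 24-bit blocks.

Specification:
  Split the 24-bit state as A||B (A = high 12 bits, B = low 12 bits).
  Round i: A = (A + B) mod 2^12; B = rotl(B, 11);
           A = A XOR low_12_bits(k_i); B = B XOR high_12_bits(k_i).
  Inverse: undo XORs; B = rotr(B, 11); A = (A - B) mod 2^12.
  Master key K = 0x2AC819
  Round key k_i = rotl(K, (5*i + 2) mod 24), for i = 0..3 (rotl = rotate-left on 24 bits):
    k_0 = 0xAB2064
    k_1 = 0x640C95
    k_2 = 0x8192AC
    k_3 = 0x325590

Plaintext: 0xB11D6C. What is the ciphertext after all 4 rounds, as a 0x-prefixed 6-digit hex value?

s_0 = plaintext = 0xB11D6C
s_1 = Round(s_0, k_0) = 0x819C04
s_2 = Round(s_1, k_1) = 0x888042
s_3 = Round(s_2, k_2) = 0xA66838
s_4 = Round(s_3, k_3) = 0x70E739

0x70E739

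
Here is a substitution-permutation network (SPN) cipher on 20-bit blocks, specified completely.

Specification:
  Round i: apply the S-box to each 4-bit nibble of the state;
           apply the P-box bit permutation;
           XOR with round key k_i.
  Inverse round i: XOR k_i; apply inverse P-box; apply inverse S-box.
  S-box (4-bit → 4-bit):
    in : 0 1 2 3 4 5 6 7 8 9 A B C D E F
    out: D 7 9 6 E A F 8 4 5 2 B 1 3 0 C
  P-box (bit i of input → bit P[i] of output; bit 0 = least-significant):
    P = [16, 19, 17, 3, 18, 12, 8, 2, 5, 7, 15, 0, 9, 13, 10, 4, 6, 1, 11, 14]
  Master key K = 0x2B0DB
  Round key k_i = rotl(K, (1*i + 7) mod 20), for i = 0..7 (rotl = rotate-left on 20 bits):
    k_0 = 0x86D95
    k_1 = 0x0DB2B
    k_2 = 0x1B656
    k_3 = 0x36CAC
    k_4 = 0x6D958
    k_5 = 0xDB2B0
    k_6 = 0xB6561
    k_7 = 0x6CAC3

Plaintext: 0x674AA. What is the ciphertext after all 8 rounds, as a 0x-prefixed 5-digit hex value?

s_0 = plaintext = 0x674AA
s_1 = Round(s_0, k_0) = 0x0B546
s_2 = Round(s_1, k_1) = 0xBA0F6
s_3 = Round(s_2, k_2) = 0xA5739
s_4 = Round(s_3, k_3) = 0x05DBF
s_5 = Round(s_4, k_4) = 0x0A1A4
s_6 = Round(s_5, k_5) = 0x74A58
s_7 = Round(s_6, k_6) = 0x911F5
s_8 = Round(s_7, k_7) = 0xE652F

0xE652F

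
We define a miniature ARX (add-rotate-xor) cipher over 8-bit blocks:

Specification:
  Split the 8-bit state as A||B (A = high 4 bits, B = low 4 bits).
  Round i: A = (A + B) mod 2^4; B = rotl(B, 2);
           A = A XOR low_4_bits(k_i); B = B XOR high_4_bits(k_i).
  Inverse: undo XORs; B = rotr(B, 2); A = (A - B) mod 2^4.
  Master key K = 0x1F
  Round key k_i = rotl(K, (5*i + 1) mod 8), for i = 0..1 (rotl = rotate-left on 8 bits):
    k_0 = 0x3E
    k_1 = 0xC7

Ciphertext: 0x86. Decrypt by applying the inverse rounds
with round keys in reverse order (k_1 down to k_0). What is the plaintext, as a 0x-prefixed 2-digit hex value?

s_0 = ciphertext = 0x86
s_1 = InvRound(s_0, k_1) = 0x5A
s_2 = InvRound(s_1, k_0) = 0x56

0x56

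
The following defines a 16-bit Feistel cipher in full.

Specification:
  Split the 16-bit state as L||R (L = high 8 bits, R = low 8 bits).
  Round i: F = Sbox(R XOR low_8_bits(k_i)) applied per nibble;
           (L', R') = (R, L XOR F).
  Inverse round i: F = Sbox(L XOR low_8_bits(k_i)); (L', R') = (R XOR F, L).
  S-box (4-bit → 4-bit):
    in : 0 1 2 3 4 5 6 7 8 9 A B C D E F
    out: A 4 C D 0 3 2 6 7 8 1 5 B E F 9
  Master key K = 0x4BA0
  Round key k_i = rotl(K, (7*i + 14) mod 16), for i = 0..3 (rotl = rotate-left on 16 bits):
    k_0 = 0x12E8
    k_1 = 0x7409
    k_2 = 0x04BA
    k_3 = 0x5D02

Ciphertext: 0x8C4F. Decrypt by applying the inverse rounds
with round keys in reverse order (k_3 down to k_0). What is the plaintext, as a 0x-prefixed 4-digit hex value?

0xFAA0

s_0 = ciphertext = 0x8C4F
s_1 = InvRound(s_0, k_3) = 0x308C
s_2 = InvRound(s_1, k_2) = 0xFD30
s_3 = InvRound(s_2, k_1) = 0xA0FD
s_4 = InvRound(s_3, k_0) = 0xFAA0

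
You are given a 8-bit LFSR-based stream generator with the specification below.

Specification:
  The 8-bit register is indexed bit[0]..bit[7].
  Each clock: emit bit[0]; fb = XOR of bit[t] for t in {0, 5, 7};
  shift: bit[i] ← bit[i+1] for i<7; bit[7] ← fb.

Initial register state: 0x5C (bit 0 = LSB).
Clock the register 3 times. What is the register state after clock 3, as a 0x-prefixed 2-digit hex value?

0x4B

reg_0 = 0x5C
clock 1: out=0, reg = 0x2E
clock 2: out=0, reg = 0x97
clock 3: out=1, reg = 0x4B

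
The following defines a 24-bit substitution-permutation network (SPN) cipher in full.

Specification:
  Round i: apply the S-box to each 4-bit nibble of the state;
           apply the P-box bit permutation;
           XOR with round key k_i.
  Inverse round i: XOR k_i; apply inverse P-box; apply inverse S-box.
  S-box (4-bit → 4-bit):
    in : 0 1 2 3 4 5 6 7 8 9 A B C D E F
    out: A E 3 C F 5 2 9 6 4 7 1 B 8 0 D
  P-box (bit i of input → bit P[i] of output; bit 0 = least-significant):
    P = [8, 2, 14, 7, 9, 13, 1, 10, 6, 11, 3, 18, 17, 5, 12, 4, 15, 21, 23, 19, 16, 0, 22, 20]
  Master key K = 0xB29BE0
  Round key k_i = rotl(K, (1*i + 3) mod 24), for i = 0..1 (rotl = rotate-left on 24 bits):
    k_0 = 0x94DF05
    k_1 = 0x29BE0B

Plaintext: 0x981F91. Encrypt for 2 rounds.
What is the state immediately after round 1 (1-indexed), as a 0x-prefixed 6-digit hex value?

0x708FFB

s_0 = plaintext = 0x981F91
s_1 = Round(s_0, k_0) = 0x708FFB
s_2 = Round(s_1, k_1) = 0x14A961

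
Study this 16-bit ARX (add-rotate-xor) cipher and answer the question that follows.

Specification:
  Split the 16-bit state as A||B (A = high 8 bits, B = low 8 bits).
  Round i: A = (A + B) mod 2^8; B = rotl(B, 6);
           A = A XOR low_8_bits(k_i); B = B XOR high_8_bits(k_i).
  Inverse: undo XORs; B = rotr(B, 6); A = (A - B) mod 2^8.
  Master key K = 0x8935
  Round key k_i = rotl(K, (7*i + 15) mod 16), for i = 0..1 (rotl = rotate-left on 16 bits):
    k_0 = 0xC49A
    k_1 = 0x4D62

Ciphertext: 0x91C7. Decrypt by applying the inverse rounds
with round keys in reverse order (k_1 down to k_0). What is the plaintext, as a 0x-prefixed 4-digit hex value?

s_0 = ciphertext = 0x91C7
s_1 = InvRound(s_0, k_1) = 0xC92A
s_2 = InvRound(s_1, k_0) = 0x98BB

0x98BB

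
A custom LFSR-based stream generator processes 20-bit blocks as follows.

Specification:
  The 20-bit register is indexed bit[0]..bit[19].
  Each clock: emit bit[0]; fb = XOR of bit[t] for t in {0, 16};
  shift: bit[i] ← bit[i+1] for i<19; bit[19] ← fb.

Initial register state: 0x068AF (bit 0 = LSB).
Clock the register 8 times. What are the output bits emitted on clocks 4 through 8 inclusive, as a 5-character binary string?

reg_0 = 0x068AF
clock 1: out=1, reg = 0x83457
clock 2: out=1, reg = 0xC1A2B
clock 3: out=1, reg = 0xE0D15
clock 4: out=1, reg = 0xF068A
clock 5: out=0, reg = 0xF8345
clock 6: out=1, reg = 0x7C1A2
clock 7: out=0, reg = 0xBE0D1
clock 8: out=1, reg = 0x5F068

10101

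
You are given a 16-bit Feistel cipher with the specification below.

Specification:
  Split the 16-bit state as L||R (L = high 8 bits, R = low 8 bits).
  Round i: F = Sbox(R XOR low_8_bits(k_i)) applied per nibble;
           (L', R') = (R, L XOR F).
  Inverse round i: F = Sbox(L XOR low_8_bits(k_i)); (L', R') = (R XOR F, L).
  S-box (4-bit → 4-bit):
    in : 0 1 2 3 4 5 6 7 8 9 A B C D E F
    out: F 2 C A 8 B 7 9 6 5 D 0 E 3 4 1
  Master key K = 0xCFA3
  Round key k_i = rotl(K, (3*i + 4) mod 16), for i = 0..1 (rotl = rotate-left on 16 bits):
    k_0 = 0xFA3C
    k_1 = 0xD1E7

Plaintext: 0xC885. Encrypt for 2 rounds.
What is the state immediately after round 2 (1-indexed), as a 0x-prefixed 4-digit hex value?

0xCD48

s_0 = plaintext = 0xC885
s_1 = Round(s_0, k_0) = 0x85CD
s_2 = Round(s_1, k_1) = 0xCD48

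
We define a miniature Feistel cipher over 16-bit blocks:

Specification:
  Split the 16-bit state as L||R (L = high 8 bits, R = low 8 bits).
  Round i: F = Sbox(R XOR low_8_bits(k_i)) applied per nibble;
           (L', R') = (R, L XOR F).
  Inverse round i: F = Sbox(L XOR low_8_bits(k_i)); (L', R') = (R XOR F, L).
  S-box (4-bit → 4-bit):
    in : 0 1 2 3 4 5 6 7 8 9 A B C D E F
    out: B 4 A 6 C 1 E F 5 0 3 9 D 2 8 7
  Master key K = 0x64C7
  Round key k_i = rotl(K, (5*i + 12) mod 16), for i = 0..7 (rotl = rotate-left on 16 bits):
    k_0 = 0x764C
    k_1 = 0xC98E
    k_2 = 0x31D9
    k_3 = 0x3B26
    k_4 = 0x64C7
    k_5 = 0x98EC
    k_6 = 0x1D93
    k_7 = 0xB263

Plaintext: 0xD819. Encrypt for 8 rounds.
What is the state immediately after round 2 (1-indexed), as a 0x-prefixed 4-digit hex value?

0xC9D6

s_0 = plaintext = 0xD819
s_1 = Round(s_0, k_0) = 0x19C9
s_2 = Round(s_1, k_1) = 0xC9D6
s_3 = Round(s_2, k_2) = 0xD67E
s_4 = Round(s_3, k_3) = 0x7EC3
s_5 = Round(s_4, k_4) = 0xC3C2
s_6 = Round(s_5, k_5) = 0xC26B
s_7 = Round(s_6, k_6) = 0x6BB7
s_8 = Round(s_7, k_7) = 0xB747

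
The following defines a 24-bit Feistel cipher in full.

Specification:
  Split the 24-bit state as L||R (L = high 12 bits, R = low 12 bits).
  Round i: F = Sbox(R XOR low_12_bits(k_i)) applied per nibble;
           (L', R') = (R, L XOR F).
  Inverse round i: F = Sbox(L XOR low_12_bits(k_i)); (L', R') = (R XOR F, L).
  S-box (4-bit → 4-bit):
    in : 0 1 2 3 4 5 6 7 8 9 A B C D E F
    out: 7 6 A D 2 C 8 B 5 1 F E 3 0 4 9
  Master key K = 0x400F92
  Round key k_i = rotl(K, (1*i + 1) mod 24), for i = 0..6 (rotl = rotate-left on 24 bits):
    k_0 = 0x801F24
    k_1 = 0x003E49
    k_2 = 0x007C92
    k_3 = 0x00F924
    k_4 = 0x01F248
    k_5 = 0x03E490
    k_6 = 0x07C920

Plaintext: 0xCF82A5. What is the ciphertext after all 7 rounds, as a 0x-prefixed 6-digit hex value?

s_0 = plaintext = 0xCF82A5
s_1 = Round(s_0, k_0) = 0x2A5CAE
s_2 = Round(s_1, k_1) = 0xCAE8EE
s_3 = Round(s_2, k_2) = 0x8EEE1D
s_4 = Round(s_3, k_3) = 0xE1D33F
s_5 = Round(s_4, k_4) = 0x33F8A6
s_6 = Round(s_5, k_5) = 0x8A60E7
s_7 = Round(s_6, k_6) = 0x0E799D

0x0E799D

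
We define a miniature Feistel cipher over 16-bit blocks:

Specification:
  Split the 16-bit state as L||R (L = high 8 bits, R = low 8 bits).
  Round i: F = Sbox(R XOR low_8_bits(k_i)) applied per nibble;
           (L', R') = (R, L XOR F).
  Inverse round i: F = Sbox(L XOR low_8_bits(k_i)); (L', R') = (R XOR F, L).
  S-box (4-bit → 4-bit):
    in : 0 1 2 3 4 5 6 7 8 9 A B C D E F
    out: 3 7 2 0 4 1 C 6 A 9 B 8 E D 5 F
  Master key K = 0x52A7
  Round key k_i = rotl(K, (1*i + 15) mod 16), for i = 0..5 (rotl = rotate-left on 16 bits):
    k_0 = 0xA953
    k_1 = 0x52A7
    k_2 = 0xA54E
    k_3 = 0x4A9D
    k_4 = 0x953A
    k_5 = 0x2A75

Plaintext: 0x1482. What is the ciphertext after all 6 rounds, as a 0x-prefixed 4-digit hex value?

0x73BE

s_0 = plaintext = 0x1482
s_1 = Round(s_0, k_0) = 0x82C3
s_2 = Round(s_1, k_1) = 0xC346
s_3 = Round(s_2, k_2) = 0x46F9
s_4 = Round(s_3, k_3) = 0xF982
s_5 = Round(s_4, k_4) = 0x8273
s_6 = Round(s_5, k_5) = 0x73BE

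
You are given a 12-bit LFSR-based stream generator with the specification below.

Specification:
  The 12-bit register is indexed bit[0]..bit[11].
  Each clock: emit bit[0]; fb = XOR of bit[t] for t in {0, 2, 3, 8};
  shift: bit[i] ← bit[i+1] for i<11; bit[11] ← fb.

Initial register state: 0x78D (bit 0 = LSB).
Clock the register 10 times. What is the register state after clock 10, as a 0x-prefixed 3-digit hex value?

0xC61

reg_0 = 0x78D
clock 1: out=1, reg = 0x3C6
clock 2: out=0, reg = 0x1E3
clock 3: out=1, reg = 0x0F1
clock 4: out=1, reg = 0x878
clock 5: out=0, reg = 0xC3C
clock 6: out=0, reg = 0x61E
clock 7: out=0, reg = 0x30F
clock 8: out=1, reg = 0x187
clock 9: out=1, reg = 0x8C3
clock 10: out=1, reg = 0xC61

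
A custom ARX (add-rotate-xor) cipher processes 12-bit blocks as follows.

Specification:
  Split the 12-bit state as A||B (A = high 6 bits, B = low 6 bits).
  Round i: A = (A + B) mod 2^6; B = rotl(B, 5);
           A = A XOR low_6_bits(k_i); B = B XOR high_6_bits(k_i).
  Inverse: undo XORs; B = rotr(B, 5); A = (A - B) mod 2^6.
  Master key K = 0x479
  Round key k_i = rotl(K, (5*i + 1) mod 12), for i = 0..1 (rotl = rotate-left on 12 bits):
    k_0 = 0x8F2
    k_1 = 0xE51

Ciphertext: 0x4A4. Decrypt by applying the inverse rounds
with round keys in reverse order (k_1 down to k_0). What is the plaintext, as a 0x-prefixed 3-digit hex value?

0x272

s_0 = ciphertext = 0x4A4
s_1 = InvRound(s_0, k_1) = 0x27A
s_2 = InvRound(s_1, k_0) = 0x272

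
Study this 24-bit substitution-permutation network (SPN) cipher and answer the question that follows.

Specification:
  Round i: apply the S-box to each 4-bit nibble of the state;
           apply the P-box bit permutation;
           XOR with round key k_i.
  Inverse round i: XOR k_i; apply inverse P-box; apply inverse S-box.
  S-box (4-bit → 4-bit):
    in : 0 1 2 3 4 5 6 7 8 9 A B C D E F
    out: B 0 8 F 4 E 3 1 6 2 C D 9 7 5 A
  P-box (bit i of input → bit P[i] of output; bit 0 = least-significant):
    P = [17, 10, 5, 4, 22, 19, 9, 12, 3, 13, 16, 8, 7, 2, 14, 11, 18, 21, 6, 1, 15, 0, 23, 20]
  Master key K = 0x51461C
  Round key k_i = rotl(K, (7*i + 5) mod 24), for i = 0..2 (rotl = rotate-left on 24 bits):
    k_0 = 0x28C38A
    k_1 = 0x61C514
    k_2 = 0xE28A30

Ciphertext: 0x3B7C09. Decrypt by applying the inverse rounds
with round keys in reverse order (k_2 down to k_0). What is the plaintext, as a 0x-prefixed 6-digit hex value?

s_0 = ciphertext = 0x3B7C09
s_1 = InvRound(s_0, k_2) = 0x314D35
s_2 = InvRound(s_1, k_1) = 0x012174
s_3 = InvRound(s_2, k_0) = 0x75DD8A

0x75DD8A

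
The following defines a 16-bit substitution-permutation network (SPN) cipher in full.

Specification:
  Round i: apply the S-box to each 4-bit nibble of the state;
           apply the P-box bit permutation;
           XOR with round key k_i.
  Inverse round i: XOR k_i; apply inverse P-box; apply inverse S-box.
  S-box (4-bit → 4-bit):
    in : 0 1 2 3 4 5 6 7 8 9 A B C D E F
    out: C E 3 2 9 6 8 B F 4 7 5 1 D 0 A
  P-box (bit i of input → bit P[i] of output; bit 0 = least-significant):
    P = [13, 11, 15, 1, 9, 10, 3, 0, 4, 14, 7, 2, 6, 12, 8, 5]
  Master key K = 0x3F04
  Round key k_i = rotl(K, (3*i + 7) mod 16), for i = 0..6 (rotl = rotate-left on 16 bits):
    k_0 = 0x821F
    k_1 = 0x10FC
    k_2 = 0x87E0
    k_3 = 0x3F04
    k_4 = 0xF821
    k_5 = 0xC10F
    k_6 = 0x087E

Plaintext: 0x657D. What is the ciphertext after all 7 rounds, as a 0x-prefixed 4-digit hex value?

s_0 = plaintext = 0x657D
s_1 = Round(s_0, k_0) = 0x64BC
s_2 = Round(s_1, k_1) = 0x32C0
s_3 = Round(s_2, k_2) = 0x55F2
s_4 = Round(s_3, k_3) = 0x4285
s_5 = Round(s_4, k_4) = 0x3658
s_6 = Round(s_5, k_5) = 0x7D01
s_7 = Round(s_6, k_6) = 0x9081

0x9081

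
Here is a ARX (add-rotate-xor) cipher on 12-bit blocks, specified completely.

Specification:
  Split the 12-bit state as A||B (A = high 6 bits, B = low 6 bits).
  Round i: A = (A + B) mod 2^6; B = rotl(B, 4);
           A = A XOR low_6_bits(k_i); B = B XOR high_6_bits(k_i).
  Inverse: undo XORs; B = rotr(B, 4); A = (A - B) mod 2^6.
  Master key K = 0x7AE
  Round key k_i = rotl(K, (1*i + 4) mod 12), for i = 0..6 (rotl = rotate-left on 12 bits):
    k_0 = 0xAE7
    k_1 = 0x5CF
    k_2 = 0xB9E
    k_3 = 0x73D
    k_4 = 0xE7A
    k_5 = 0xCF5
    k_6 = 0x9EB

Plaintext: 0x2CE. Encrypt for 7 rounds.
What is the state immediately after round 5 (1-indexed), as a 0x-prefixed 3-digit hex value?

0x491

s_0 = plaintext = 0x2CE
s_1 = Round(s_0, k_0) = 0xF88
s_2 = Round(s_1, k_1) = 0x255
s_3 = Round(s_2, k_2) = 0x03B
s_4 = Round(s_3, k_3) = 0x1A2
s_5 = Round(s_4, k_4) = 0x491
s_6 = Round(s_5, k_5) = 0x5A7
s_7 = Round(s_6, k_6) = 0x59E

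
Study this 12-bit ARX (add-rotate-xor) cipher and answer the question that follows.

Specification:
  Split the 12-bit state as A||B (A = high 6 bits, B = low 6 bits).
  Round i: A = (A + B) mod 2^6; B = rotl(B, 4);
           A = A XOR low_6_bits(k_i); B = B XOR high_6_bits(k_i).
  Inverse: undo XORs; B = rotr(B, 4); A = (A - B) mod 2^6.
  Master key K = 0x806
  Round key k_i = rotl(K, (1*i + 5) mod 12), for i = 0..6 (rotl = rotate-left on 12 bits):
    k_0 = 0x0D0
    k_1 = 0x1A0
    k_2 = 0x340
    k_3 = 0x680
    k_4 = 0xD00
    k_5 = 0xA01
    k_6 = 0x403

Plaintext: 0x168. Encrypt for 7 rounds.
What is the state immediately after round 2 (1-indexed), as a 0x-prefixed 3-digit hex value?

0x994

s_0 = plaintext = 0x168
s_1 = Round(s_0, k_0) = 0xF49
s_2 = Round(s_1, k_1) = 0x994
s_3 = Round(s_2, k_2) = 0xE88
s_4 = Round(s_3, k_3) = 0x098
s_5 = Round(s_4, k_4) = 0x6B2
s_6 = Round(s_5, k_5) = 0x344
s_7 = Round(s_6, k_6) = 0x491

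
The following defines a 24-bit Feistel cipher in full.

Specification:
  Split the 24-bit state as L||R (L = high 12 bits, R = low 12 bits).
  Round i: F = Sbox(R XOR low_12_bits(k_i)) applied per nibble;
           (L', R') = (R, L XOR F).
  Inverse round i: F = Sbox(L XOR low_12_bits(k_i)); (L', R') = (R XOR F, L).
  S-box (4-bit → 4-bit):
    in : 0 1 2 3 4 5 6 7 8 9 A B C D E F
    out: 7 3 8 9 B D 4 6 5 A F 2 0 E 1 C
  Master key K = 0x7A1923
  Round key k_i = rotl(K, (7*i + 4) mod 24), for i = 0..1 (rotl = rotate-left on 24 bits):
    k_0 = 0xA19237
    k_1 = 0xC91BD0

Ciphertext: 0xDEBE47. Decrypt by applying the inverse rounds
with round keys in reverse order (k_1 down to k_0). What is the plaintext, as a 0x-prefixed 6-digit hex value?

s_0 = ciphertext = 0xDEBE47
s_1 = InvRound(s_0, k_1) = 0xAD5DEB
s_2 = InvRound(s_1, k_0) = 0x8F3AD5

0x8F3AD5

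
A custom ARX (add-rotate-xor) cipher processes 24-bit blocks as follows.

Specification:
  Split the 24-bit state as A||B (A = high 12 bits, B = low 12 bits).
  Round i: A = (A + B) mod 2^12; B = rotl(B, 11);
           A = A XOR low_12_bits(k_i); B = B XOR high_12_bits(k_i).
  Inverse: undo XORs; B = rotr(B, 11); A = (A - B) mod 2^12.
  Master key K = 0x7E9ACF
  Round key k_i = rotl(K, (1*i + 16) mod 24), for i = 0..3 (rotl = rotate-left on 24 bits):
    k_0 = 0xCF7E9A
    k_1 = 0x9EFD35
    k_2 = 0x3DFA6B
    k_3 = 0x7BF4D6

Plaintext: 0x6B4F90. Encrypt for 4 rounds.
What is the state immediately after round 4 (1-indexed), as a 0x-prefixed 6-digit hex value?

s_0 = plaintext = 0x6B4F90
s_1 = Round(s_0, k_0) = 0x8DEB3F
s_2 = Round(s_1, k_1) = 0x928470
s_3 = Round(s_2, k_2) = 0x7F31E7
s_4 = Round(s_3, k_3) = 0xD0CF4C

0xD0CF4C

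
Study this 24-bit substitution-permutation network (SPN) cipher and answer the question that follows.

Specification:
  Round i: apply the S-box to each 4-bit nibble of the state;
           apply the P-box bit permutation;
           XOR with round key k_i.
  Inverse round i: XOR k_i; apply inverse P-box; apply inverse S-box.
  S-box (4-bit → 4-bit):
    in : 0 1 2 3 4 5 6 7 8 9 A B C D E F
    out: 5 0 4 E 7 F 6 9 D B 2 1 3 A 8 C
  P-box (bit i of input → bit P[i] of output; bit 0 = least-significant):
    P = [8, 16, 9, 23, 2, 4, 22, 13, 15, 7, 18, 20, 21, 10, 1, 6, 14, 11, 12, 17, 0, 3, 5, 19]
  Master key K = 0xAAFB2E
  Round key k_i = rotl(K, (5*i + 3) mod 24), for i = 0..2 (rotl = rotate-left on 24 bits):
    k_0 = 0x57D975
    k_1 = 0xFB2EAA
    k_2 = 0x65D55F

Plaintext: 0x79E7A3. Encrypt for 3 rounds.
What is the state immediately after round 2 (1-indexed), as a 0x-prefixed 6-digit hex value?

0xAE6523

s_0 = plaintext = 0x79E7A3
s_1 = Round(s_0, k_0) = 0xCC1324
s_2 = Round(s_1, k_1) = 0xAE6523
s_3 = Round(s_2, k_2) = 0xB253D5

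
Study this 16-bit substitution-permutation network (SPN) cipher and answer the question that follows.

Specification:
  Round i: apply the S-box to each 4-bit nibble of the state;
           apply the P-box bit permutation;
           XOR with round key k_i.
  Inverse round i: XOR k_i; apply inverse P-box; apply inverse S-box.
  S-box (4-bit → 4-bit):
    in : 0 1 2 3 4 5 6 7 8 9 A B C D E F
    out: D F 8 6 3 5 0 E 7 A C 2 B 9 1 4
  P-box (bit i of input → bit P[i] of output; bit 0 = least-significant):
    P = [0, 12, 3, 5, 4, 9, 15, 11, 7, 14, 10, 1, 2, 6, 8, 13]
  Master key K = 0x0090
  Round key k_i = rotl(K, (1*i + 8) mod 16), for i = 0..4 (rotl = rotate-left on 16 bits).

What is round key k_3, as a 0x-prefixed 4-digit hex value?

0x8004

K = 0x0090
k_0 = rotl(K, (1*0+8) mod 16) = rotl(K, 8) = 0x9000
k_1 = rotl(K, (1*1+8) mod 16) = rotl(K, 9) = 0x2001
k_2 = rotl(K, (1*2+8) mod 16) = rotl(K, 10) = 0x4002
k_3 = rotl(K, (1*3+8) mod 16) = rotl(K, 11) = 0x8004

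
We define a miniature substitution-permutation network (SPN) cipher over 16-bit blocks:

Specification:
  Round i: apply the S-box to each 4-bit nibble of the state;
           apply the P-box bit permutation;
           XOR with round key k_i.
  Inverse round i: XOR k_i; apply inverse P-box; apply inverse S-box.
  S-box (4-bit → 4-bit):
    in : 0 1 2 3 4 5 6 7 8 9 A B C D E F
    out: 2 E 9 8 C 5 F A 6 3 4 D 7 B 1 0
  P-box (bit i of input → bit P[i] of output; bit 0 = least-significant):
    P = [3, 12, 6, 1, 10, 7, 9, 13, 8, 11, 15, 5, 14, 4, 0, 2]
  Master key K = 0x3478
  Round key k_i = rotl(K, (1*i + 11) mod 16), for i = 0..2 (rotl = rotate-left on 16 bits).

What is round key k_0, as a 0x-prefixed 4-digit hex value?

0xC1A3

K = 0x3478
k_0 = rotl(K, (1*0+11) mod 16) = rotl(K, 11) = 0xC1A3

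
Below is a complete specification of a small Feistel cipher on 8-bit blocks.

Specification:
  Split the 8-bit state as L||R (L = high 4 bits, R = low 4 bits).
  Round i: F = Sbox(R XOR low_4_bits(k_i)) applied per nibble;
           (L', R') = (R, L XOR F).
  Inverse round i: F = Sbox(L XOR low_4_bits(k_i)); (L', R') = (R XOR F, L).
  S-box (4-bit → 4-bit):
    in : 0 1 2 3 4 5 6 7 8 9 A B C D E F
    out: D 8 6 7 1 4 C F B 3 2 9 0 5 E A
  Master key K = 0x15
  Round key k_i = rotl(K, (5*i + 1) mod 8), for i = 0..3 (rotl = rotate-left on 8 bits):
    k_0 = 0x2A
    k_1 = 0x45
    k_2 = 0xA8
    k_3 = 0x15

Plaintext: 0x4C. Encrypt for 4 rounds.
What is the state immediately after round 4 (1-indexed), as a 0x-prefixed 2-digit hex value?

0x0D

s_0 = plaintext = 0x4C
s_1 = Round(s_0, k_0) = 0xC8
s_2 = Round(s_1, k_1) = 0x89
s_3 = Round(s_2, k_2) = 0x90
s_4 = Round(s_3, k_3) = 0x0D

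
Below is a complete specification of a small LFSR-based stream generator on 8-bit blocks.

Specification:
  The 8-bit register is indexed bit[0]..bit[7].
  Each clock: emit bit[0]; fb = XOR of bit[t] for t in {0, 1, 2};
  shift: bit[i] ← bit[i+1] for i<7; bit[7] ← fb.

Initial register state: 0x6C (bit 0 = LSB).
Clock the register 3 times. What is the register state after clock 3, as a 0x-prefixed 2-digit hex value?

reg_0 = 0x6C
clock 1: out=0, reg = 0xB6
clock 2: out=0, reg = 0x5B
clock 3: out=1, reg = 0x2D

0x2D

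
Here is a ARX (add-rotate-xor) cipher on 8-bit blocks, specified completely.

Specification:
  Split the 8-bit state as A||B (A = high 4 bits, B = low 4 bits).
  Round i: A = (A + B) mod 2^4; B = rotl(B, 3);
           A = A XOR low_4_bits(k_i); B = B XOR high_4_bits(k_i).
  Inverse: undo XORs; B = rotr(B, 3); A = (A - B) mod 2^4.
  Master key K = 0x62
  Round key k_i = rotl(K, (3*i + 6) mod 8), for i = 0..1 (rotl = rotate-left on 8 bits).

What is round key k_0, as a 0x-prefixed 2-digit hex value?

K = 0x62
k_0 = rotl(K, (3*0+6) mod 8) = rotl(K, 6) = 0x98

0x98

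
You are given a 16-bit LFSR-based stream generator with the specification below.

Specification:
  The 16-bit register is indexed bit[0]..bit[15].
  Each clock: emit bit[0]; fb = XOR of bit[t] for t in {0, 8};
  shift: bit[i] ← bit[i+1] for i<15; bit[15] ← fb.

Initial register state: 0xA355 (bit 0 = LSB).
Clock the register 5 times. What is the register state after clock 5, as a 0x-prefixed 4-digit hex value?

0xB51A

reg_0 = 0xA355
clock 1: out=1, reg = 0x51AA
clock 2: out=0, reg = 0xA8D5
clock 3: out=1, reg = 0xD46A
clock 4: out=0, reg = 0x6A35
clock 5: out=1, reg = 0xB51A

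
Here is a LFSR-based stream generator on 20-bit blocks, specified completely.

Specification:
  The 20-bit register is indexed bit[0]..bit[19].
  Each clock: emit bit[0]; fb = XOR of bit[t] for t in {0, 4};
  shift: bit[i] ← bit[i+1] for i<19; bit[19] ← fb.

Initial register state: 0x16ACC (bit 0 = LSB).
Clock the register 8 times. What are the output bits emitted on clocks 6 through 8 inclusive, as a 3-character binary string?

011

reg_0 = 0x16ACC
clock 1: out=0, reg = 0x0B566
clock 2: out=0, reg = 0x05AB3
clock 3: out=1, reg = 0x02D59
clock 4: out=1, reg = 0x016AC
clock 5: out=0, reg = 0x00B56
clock 6: out=0, reg = 0x805AB
clock 7: out=1, reg = 0xC02D5
clock 8: out=1, reg = 0x6016A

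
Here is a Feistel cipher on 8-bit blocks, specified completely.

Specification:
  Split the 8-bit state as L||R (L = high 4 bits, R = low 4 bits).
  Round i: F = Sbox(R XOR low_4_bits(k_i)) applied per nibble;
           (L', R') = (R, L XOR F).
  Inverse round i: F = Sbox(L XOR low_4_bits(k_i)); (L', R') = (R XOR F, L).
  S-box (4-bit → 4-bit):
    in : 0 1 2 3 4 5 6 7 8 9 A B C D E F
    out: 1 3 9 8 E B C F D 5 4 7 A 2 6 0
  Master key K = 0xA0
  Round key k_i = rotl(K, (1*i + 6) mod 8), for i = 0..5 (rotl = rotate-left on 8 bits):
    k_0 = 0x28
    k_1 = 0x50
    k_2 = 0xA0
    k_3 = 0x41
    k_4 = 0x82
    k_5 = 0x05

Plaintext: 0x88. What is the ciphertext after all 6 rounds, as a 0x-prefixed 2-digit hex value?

0xCC

s_0 = plaintext = 0x88
s_1 = Round(s_0, k_0) = 0x89
s_2 = Round(s_1, k_1) = 0x9D
s_3 = Round(s_2, k_2) = 0xDB
s_4 = Round(s_3, k_3) = 0xB9
s_5 = Round(s_4, k_4) = 0x9C
s_6 = Round(s_5, k_5) = 0xCC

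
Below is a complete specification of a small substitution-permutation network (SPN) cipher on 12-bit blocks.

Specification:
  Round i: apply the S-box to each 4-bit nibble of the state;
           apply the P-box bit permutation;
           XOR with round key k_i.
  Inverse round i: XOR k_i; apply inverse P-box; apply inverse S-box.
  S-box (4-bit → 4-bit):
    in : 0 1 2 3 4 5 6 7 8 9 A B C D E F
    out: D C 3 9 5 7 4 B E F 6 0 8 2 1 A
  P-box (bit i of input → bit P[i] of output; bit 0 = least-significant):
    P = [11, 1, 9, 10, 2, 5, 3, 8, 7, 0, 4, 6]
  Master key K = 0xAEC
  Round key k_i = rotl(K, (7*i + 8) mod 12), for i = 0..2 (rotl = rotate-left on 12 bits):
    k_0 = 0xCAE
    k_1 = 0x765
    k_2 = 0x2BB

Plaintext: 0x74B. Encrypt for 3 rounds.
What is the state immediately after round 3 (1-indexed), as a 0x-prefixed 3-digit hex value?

0x29D

s_0 = plaintext = 0x74B
s_1 = Round(s_0, k_0) = 0xC63
s_2 = Round(s_1, k_1) = 0xB2D
s_3 = Round(s_2, k_2) = 0x29D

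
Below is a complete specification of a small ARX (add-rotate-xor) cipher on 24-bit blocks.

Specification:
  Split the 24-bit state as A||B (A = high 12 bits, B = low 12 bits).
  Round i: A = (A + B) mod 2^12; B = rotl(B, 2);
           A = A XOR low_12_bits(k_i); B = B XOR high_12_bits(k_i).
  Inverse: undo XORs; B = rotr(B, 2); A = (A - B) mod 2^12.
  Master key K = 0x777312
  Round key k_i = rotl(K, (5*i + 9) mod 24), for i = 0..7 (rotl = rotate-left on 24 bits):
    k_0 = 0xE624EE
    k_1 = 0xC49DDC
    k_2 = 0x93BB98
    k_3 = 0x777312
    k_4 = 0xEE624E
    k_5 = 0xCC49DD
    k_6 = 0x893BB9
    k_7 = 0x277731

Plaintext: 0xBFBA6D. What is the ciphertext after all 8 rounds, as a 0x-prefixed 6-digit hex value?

s_0 = plaintext = 0xBFBA6D
s_1 = Round(s_0, k_0) = 0x2867D4
s_2 = Round(s_1, k_1) = 0x786318
s_3 = Round(s_2, k_2) = 0x10655B
s_4 = Round(s_3, k_3) = 0x57321A
s_5 = Round(s_4, k_4) = 0x5C368E
s_6 = Round(s_5, k_5) = 0x58C6FD
s_7 = Round(s_6, k_6) = 0x730366
s_8 = Round(s_7, k_7) = 0xDA7FEF

0xDA7FEF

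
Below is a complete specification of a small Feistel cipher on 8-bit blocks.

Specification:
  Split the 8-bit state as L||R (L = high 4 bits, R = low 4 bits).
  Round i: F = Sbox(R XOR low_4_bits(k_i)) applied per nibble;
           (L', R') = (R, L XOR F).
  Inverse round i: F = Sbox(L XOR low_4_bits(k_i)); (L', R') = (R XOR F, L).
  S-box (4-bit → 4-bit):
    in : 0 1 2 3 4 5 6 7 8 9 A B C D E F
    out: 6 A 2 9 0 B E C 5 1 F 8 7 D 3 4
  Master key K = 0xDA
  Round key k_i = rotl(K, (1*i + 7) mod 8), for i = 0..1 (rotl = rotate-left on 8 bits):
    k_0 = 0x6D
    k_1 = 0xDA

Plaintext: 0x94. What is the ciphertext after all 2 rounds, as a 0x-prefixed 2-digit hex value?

s_0 = plaintext = 0x94
s_1 = Round(s_0, k_0) = 0x48
s_2 = Round(s_1, k_1) = 0x86

0x86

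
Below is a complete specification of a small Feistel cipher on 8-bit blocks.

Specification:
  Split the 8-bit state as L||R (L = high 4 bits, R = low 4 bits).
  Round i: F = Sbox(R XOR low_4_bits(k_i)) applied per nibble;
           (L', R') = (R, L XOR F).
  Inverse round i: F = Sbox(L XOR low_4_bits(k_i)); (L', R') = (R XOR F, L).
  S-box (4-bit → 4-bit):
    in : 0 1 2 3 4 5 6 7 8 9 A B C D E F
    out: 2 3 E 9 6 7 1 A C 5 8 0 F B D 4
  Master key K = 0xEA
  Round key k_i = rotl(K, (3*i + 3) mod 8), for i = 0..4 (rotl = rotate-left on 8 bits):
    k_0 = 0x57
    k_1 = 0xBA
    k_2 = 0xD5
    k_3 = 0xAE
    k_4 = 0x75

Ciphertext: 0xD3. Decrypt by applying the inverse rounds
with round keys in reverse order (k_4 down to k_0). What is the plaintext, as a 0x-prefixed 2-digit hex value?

0x29

s_0 = ciphertext = 0xD3
s_1 = InvRound(s_0, k_4) = 0xFD
s_2 = InvRound(s_1, k_3) = 0xEF
s_3 = InvRound(s_2, k_2) = 0xFE
s_4 = InvRound(s_3, k_1) = 0x9F
s_5 = InvRound(s_4, k_0) = 0x29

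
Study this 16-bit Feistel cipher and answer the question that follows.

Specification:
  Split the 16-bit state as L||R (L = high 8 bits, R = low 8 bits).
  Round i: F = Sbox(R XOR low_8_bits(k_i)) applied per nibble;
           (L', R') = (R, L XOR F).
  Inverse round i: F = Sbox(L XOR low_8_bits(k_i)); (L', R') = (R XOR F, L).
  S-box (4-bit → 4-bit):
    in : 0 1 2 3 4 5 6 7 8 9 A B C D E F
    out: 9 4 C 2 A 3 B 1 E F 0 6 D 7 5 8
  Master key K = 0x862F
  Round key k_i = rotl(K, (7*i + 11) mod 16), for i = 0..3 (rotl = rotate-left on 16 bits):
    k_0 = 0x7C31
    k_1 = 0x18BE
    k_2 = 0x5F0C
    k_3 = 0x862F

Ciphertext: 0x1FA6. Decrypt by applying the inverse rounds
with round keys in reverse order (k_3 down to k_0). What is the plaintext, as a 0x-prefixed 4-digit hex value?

0xB02D

s_0 = ciphertext = 0x1FA6
s_1 = InvRound(s_0, k_3) = 0x8F1F
s_2 = InvRound(s_1, k_2) = 0xFD8F
s_3 = InvRound(s_2, k_1) = 0x2DFD
s_4 = InvRound(s_3, k_0) = 0xB02D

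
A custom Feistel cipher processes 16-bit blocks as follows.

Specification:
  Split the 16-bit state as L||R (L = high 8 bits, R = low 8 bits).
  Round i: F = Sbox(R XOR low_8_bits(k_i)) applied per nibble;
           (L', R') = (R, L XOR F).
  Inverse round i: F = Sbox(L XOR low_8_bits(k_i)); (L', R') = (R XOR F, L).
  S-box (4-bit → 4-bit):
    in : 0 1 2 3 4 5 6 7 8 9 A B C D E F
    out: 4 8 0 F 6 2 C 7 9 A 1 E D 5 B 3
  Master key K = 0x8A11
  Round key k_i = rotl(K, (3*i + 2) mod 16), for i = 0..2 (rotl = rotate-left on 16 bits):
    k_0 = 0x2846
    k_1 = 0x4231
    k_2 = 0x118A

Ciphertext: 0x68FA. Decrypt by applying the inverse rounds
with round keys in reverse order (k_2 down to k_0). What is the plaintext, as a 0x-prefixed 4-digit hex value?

0x6E16

s_0 = ciphertext = 0x68FA
s_1 = InvRound(s_0, k_2) = 0x4A68
s_2 = InvRound(s_1, k_1) = 0x164A
s_3 = InvRound(s_2, k_0) = 0x6E16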